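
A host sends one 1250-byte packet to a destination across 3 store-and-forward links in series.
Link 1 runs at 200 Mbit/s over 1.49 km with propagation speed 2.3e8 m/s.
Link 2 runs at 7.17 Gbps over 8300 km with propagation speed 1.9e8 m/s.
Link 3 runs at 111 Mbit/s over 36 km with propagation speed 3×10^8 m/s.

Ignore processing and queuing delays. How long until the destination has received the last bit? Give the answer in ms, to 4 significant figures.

L = 1250 × 8 = 10000 bits.
Transmission delays (L/R per hop): 0.05, 0.0013947, 0.0900901 ms; sum = 0.141485 ms.
Propagation delays (d/s per hop): 0.00647826, 43.6842, 0.12 ms; sum = 43.8107 ms.
End-to-end = 43.95 ms.

43.95 ms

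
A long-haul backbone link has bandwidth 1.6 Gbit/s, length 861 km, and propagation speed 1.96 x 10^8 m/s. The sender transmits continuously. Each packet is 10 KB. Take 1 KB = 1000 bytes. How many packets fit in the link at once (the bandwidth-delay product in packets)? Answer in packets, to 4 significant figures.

Propagation delay = 861000 / 196000000 = 0.00439286 s.
BDP = R × t_prop = 1600000000 × 0.00439286 = 7028570 bits.
In packets of 80000 bits: 87.86 packets.

87.86 packets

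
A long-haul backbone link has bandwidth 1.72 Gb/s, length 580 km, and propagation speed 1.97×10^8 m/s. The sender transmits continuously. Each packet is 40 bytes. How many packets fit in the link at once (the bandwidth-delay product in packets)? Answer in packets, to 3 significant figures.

Propagation delay = 580000 / 197000000 = 0.00294416 s.
BDP = R × t_prop = 1720000000 × 0.00294416 = 5063960 bits.
In packets of 320 bits: 15800 packets.

15800 packets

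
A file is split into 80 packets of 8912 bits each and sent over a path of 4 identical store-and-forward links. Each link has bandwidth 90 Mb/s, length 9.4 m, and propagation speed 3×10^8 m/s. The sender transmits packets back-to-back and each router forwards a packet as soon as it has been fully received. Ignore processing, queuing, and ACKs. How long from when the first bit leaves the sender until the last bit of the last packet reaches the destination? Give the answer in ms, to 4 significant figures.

Per-hop transmission t_tx = L/R = 8912/90000000 = 0.0990222 ms.
Per-hop propagation t_prop = 9.4/300000000 = 3.13333e-05 ms.
Pipeline fill: first packet needs 4·t_tx to clear all hops; remaining 79 packets each add one t_tx.
Total = (4+80-1)·t_tx + 4·t_prop = 83·0.0990222 + 4·3.13333e-05 = 8.219 ms.

8.219 ms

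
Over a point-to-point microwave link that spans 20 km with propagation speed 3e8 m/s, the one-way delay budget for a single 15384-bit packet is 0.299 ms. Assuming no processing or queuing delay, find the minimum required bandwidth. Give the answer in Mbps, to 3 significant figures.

66.2 Mbps

Propagation delay = 20000 / 300000000 = 0.0666667 ms.
Transmission budget = 0.299 − 0.0666667 = 0.232333 ms.
R ≥ L / t_tx = 15384 bits / 0.000232333 s = 66.2 Mbps.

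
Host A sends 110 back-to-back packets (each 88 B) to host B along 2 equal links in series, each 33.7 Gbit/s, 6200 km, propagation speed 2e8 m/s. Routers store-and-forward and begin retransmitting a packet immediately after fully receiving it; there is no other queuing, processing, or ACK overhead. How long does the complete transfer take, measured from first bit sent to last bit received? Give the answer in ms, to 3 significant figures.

Per-hop transmission t_tx = L/R = 704/3.37e+10 = 2.08902e-05 ms.
Per-hop propagation t_prop = 6200000/200000000 = 31 ms.
Pipeline fill: first packet needs 2·t_tx to clear all hops; remaining 109 packets each add one t_tx.
Total = (2+110-1)·t_tx + 2·t_prop = 111·2.08902e-05 + 2·31 = 62.0 ms.

62.0 ms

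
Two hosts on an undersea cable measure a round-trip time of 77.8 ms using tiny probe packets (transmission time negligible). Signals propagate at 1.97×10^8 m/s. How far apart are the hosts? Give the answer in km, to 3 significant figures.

One-way propagation = RTT/2 = 38.9 ms.
d = s × t = 197000000 × 0.0389 = 7660 km.

7660 km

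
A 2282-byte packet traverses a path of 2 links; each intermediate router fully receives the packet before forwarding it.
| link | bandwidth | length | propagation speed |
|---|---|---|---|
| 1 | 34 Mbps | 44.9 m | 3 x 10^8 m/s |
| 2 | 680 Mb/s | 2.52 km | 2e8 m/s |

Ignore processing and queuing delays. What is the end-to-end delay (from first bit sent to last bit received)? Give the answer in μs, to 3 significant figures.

L = 2282 × 8 = 18256 bits.
Transmission delays (L/R per hop): 536.941, 26.8471 μs; sum = 563.788 μs.
Propagation delays (d/s per hop): 0.149667, 12.6 μs; sum = 12.7497 μs.
End-to-end = 577 μs.

577 μs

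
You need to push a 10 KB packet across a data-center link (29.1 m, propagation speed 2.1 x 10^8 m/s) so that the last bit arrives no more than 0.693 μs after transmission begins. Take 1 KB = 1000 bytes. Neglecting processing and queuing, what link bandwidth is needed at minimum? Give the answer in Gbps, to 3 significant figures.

L = 80000 bits.
Propagation delay = 29.1 / 210000000 = 0.138571 μs.
Transmission budget = 0.693 − 0.138571 = 0.554429 μs.
R ≥ L / t_tx = 80000 bits / 5.54429e-07 s = 144 Gbps.

144 Gbps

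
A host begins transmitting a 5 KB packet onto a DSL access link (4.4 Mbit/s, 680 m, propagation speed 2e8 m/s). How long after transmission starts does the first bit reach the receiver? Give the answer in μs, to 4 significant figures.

First bit experiences only propagation delay: d/s = 680/200000000 = 3.400 μs.

3.400 μs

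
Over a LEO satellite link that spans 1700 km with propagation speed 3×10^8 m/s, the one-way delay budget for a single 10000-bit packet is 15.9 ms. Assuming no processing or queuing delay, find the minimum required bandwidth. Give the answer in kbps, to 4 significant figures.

977.2 kbps

Propagation delay = 1700000 / 300000000 = 5.66667 ms.
Transmission budget = 15.9 − 5.66667 = 10.2333 ms.
R ≥ L / t_tx = 10000 bits / 0.0102333 s = 977.2 kbps.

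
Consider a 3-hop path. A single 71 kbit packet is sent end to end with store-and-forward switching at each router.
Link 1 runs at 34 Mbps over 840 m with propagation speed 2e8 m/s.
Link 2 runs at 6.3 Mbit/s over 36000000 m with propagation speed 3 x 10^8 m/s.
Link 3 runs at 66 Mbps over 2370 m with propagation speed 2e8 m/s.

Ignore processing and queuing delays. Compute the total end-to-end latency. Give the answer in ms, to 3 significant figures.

L = 71000 bits.
Transmission delays (L/R per hop): 2.08824, 11.2698, 1.07576 ms; sum = 14.4338 ms.
Propagation delays (d/s per hop): 0.0042, 120, 0.01185 ms; sum = 120.016 ms.
End-to-end = 134 ms.

134 ms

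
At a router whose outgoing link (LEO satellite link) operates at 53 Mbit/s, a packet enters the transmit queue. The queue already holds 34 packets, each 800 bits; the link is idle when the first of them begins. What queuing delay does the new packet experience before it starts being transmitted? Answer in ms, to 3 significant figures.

0.513 ms

Each queued packet: L/R = 800/53000000 = 0.0150943 ms.
34 queued → 0.513208 ms.
Queuing delay = 0.513 ms.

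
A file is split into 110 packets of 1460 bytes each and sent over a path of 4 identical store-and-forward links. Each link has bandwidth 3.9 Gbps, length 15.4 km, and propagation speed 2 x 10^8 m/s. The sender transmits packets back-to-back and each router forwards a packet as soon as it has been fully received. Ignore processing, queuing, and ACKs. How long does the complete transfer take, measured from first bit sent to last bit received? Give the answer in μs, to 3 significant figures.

646 μs

Per-hop transmission t_tx = L/R = 11680/3900000000 = 2.99487 μs.
Per-hop propagation t_prop = 15400/200000000 = 77 μs.
Pipeline fill: first packet needs 4·t_tx to clear all hops; remaining 109 packets each add one t_tx.
Total = (4+110-1)·t_tx + 4·t_prop = 113·2.99487 + 4·77 = 646 μs.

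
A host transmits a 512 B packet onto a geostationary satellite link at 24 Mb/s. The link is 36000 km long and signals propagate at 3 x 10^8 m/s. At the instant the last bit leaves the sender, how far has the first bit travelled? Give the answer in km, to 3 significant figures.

51.2 km

t_tx = L/R = 4096/24000000 = 0.000170667 s.
Distance = s × t_tx = 300000000 × 0.000170667 = 51.2 km.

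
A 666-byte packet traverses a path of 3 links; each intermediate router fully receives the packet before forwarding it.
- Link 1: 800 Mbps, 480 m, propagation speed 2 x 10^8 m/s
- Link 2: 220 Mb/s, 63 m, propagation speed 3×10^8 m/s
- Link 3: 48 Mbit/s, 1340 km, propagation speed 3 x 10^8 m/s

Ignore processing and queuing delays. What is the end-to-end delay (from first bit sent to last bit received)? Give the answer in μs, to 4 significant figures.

L = 666 × 8 = 5328 bits.
Transmission delays (L/R per hop): 6.66, 24.2182, 111 μs; sum = 141.878 μs.
Propagation delays (d/s per hop): 2.4, 0.21, 4466.67 μs; sum = 4469.28 μs.
End-to-end = 4611 μs.

4611 μs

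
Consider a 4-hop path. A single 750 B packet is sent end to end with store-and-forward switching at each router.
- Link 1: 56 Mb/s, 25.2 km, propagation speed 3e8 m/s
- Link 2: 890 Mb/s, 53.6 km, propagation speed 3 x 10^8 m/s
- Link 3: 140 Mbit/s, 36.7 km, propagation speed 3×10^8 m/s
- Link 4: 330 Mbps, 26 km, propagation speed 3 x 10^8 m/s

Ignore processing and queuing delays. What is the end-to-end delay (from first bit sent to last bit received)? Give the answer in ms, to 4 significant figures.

0.6466 ms

L = 750 × 8 = 6000 bits.
Transmission delays (L/R per hop): 0.107143, 0.00674157, 0.0428571, 0.0181818 ms; sum = 0.174923 ms.
Propagation delays (d/s per hop): 0.084, 0.178667, 0.122333, 0.0866667 ms; sum = 0.471667 ms.
End-to-end = 0.6466 ms.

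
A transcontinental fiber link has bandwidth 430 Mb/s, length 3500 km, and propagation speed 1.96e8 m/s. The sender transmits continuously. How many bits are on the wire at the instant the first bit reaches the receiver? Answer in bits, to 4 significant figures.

7679000 bits

Propagation delay = 3500000 / 196000000 = 0.0178571 s.
BDP = R × t_prop = 430000000 × 0.0178571 = 7678570 bits.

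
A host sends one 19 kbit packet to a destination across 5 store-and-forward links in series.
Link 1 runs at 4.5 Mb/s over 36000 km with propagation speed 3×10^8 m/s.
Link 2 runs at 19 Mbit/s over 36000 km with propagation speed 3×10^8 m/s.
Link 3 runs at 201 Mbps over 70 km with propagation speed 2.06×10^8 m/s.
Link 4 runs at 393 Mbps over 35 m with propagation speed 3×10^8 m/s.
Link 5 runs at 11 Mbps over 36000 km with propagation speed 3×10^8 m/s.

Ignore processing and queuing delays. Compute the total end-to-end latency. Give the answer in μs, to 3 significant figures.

L = 19000 bits.
Transmission delays (L/R per hop): 4222.22, 1000, 94.5274, 48.3461, 1727.27 μs; sum = 7092.37 μs.
Propagation delays (d/s per hop): 120000, 120000, 339.806, 0.116667, 120000 μs; sum = 360340 μs.
End-to-end = 367000 μs.

367000 μs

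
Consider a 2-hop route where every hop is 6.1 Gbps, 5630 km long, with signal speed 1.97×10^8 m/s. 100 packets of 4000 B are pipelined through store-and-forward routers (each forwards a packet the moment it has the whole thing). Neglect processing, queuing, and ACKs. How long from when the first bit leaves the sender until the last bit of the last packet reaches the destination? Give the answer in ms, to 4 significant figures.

57.69 ms

Per-hop transmission t_tx = L/R = 32000/6100000000 = 0.0052459 ms.
Per-hop propagation t_prop = 5630000/197000000 = 28.5787 ms.
Pipeline fill: first packet needs 2·t_tx to clear all hops; remaining 99 packets each add one t_tx.
Total = (2+100-1)·t_tx + 2·t_prop = 101·0.0052459 + 2·28.5787 = 57.69 ms.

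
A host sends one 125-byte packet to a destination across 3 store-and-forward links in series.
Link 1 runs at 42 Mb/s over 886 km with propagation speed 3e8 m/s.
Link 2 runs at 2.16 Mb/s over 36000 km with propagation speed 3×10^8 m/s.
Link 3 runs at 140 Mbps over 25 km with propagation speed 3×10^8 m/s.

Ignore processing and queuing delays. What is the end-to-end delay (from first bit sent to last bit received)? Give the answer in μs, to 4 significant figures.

L = 125 × 8 = 1000 bits.
Transmission delays (L/R per hop): 23.8095, 462.963, 7.14286 μs; sum = 493.915 μs.
Propagation delays (d/s per hop): 2953.33, 120000, 83.3333 μs; sum = 123037 μs.
End-to-end = 123500 μs.

123500 μs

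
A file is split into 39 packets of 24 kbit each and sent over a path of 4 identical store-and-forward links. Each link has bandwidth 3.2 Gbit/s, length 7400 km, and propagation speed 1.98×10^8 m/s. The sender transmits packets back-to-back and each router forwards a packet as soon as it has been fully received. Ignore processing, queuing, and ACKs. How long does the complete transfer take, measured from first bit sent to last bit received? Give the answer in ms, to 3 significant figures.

Per-hop transmission t_tx = L/R = 24000/3200000000 = 0.0075 ms.
Per-hop propagation t_prop = 7400000/198000000 = 37.3737 ms.
Pipeline fill: first packet needs 4·t_tx to clear all hops; remaining 38 packets each add one t_tx.
Total = (4+39-1)·t_tx + 4·t_prop = 42·0.0075 + 4·37.3737 = 150 ms.

150 ms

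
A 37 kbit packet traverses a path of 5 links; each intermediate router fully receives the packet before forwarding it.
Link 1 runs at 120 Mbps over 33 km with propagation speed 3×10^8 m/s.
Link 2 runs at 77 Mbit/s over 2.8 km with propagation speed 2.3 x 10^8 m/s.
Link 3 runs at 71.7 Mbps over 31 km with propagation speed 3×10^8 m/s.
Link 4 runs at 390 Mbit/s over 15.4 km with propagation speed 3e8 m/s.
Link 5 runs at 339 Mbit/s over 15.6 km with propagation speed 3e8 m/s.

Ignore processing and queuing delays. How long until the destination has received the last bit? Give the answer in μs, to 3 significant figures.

L = 37000 bits.
Transmission delays (L/R per hop): 308.333, 480.519, 516.039, 94.8718, 109.145 μs; sum = 1508.91 μs.
Propagation delays (d/s per hop): 110, 12.1739, 103.333, 51.3333, 52 μs; sum = 328.841 μs.
End-to-end = 1840 μs.

1840 μs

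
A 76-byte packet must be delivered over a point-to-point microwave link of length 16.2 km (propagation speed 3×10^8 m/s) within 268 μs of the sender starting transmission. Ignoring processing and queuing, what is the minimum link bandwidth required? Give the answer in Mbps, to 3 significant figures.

L = 608 bits.
Propagation delay = 16200 / 300000000 = 54 μs.
Transmission budget = 268 − 54 = 214 μs.
R ≥ L / t_tx = 608 bits / 0.000214 s = 2.84 Mbps.

2.84 Mbps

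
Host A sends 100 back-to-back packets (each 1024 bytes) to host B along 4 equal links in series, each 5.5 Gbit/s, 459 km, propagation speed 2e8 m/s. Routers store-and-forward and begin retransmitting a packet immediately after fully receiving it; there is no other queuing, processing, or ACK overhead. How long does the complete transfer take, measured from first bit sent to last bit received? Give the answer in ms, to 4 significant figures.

Per-hop transmission t_tx = L/R = 8192/5500000000 = 0.00148945 ms.
Per-hop propagation t_prop = 459000/200000000 = 2.295 ms.
Pipeline fill: first packet needs 4·t_tx to clear all hops; remaining 99 packets each add one t_tx.
Total = (4+100-1)·t_tx + 4·t_prop = 103·0.00148945 + 4·2.295 = 9.333 ms.

9.333 ms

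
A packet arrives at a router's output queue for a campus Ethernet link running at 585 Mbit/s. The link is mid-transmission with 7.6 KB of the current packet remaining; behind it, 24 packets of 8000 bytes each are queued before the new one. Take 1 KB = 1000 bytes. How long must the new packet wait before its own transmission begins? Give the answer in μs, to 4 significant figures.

Each queued packet: L/R = 64000/585000000 = 109.402 μs.
24 queued → 2625.64 μs.
Plus remaining 60800 bits of current packet: 103.932 μs.
Queuing delay = 2730 μs.

2730 μs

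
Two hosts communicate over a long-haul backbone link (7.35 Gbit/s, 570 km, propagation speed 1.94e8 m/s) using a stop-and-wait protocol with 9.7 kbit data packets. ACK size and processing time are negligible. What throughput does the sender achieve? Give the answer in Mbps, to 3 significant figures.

1.65 Mbps

t_tx = L/R = 9700/7350000000 = 1.31973e-06 s.
t_prop = 570000/194000000 = 0.00293814 s; RTT = 0.00587629 s.
Cycle = t_tx + RTT = 0.00587761 s.
Throughput = L / cycle = 9700 / 0.00587761 = 1.65 Mbps.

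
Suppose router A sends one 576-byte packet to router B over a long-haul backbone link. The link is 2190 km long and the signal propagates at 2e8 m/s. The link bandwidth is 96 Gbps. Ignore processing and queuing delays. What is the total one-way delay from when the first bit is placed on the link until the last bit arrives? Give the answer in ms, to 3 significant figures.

L = 576 × 8 = 4608 bits.
Transmission delay = L/R = 4608 / 96000000000 = 4.8e-05 ms.
Propagation delay = d/s = 2190000 m / 200000000 m/s = 10.95 ms.
Total = 11.0 ms.

11.0 ms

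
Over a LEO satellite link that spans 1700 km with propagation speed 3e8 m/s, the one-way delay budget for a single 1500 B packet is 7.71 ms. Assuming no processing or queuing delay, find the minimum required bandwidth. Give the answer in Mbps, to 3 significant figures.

L = 12000 bits.
Propagation delay = 1700000 / 300000000 = 5.66667 ms.
Transmission budget = 7.71 − 5.66667 = 2.04333 ms.
R ≥ L / t_tx = 12000 bits / 0.00204333 s = 5.87 Mbps.

5.87 Mbps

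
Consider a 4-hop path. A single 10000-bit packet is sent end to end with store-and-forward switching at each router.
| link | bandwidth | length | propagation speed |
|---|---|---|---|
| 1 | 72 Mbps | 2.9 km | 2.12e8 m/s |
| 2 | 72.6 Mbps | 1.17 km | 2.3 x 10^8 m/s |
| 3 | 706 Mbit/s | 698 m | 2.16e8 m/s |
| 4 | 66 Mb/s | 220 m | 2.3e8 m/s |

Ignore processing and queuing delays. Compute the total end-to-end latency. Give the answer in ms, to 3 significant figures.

Transmission delays (L/R per hop): 0.138889, 0.137741, 0.0141643, 0.151515 ms; sum = 0.442309 ms.
Propagation delays (d/s per hop): 0.0136792, 0.00508696, 0.00323148, 0.000956522 ms; sum = 0.0229542 ms.
End-to-end = 0.465 ms.

0.465 ms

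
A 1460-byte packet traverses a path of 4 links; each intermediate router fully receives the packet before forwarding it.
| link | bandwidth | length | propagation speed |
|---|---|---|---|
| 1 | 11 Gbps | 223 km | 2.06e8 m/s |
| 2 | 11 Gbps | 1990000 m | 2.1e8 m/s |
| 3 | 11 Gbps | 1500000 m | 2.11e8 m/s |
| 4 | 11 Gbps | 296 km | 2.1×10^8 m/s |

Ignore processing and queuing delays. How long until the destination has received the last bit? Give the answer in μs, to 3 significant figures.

L = 1460 × 8 = 11680 bits.
Transmission delay per hop = L/R = 11680/11000000000 = 1.06182 μs; 4 hops → 4.24727 μs.
Propagation delays (d/s per hop): 1082.52, 9476.19, 7109, 1409.52 μs; sum = 19077.2 μs.
End-to-end = 19100 μs.

19100 μs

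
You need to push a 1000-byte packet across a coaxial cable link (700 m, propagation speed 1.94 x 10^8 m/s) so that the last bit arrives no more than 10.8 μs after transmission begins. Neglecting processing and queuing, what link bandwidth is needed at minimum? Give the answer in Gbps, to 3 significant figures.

L = 8000 bits.
Propagation delay = 700 / 194000000 = 3.60825 μs.
Transmission budget = 10.8 − 3.60825 = 7.19175 μs.
R ≥ L / t_tx = 8000 bits / 7.19175e-06 s = 1.11 Gbps.

1.11 Gbps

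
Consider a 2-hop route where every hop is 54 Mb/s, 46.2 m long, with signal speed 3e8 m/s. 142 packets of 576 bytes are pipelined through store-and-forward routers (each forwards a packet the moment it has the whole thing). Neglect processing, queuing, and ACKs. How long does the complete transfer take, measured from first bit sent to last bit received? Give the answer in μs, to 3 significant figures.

12200 μs

Per-hop transmission t_tx = L/R = 4608/54000000 = 85.3333 μs.
Per-hop propagation t_prop = 46.2/300000000 = 0.154 μs.
Pipeline fill: first packet needs 2·t_tx to clear all hops; remaining 141 packets each add one t_tx.
Total = (2+142-1)·t_tx + 2·t_prop = 143·85.3333 + 2·0.154 = 12200 μs.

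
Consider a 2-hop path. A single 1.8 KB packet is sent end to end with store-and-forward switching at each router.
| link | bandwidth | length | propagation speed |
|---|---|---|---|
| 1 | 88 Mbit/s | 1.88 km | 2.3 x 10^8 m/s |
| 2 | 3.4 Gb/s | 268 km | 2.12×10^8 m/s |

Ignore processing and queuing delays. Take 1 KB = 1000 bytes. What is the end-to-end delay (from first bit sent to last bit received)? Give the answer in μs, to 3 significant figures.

L = 14400 bits.
Transmission delays (L/R per hop): 163.636, 4.23529 μs; sum = 167.872 μs.
Propagation delays (d/s per hop): 8.17391, 1264.15 μs; sum = 1272.32 μs.
End-to-end = 1440 μs.

1440 μs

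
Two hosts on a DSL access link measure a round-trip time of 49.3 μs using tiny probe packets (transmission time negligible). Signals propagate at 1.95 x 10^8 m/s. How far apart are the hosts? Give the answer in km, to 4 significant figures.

One-way propagation = RTT/2 = 24.65 μs.
d = s × t = 195000000 × 2.465e-05 = 4.807 km.

4.807 km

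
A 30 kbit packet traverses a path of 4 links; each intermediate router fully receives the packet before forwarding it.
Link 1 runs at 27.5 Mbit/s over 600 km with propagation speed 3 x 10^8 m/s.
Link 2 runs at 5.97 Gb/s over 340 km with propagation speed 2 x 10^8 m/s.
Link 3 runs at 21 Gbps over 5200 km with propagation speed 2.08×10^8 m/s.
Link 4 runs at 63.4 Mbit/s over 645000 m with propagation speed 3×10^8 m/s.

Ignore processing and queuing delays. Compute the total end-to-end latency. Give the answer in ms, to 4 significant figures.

32.42 ms

L = 30000 bits.
Transmission delays (L/R per hop): 1.09091, 0.00502513, 0.00142857, 0.473186 ms; sum = 1.57055 ms.
Propagation delays (d/s per hop): 2, 1.7, 25, 2.15 ms; sum = 30.85 ms.
End-to-end = 32.42 ms.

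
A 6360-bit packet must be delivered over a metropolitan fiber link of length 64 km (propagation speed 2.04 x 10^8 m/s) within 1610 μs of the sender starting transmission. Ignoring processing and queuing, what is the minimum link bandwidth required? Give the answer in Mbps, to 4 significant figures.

4.906 Mbps

Propagation delay = 64000 / 204000000 = 313.725 μs.
Transmission budget = 1610 − 313.725 = 1296.27 μs.
R ≥ L / t_tx = 6360 bits / 0.00129627 s = 4.906 Mbps.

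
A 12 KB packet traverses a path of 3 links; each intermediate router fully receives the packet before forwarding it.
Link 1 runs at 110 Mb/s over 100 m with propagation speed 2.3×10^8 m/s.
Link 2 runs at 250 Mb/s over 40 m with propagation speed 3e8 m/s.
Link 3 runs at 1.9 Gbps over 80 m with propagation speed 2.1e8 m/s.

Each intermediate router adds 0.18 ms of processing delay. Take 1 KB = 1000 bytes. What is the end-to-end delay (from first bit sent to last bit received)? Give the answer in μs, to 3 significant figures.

1670 μs

L = 96000 bits.
Transmission delays (L/R per hop): 872.727, 384, 50.5263 μs; sum = 1307.25 μs.
Propagation delays (d/s per hop): 0.434783, 0.133333, 0.380952 μs; sum = 0.949068 μs.
Processing at 2 router(s): 2 × 0.18 ms = 360 μs.
End-to-end = 1670 μs.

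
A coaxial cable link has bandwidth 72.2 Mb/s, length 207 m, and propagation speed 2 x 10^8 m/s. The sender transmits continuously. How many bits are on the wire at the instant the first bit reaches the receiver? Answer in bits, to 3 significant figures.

Propagation delay = 207 / 200000000 = 1.035e-06 s.
BDP = R × t_prop = 72200000 × 1.035e-06 = 74.727 bits.

74.7 bits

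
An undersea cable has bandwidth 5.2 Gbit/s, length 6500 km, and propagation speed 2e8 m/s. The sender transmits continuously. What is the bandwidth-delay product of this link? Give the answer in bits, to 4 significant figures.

169000000 bits

Propagation delay = 6500000 / 200000000 = 0.0325 s.
BDP = R × t_prop = 5200000000 × 0.0325 = 169000000 bits.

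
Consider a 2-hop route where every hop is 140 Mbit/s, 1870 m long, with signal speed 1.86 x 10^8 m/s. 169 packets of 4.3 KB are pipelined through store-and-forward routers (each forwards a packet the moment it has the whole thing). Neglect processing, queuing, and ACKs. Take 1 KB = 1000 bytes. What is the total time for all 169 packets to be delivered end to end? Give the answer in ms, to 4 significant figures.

41.79 ms

Per-hop transmission t_tx = L/R = 34400/140000000 = 0.245714 ms.
Per-hop propagation t_prop = 1870/186000000 = 0.0100538 ms.
Pipeline fill: first packet needs 2·t_tx to clear all hops; remaining 168 packets each add one t_tx.
Total = (2+169-1)·t_tx + 2·t_prop = 170·0.245714 + 2·0.0100538 = 41.79 ms.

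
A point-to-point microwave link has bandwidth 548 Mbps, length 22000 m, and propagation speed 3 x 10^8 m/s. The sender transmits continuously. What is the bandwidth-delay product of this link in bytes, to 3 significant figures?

Propagation delay = 22000 / 300000000 = 7.33333e-05 s.
BDP = R × t_prop = 548000000 × 7.33333e-05 = 40186.7 bits.
In bytes: 40186.7/8 = 5020 bytes.

5020 bytes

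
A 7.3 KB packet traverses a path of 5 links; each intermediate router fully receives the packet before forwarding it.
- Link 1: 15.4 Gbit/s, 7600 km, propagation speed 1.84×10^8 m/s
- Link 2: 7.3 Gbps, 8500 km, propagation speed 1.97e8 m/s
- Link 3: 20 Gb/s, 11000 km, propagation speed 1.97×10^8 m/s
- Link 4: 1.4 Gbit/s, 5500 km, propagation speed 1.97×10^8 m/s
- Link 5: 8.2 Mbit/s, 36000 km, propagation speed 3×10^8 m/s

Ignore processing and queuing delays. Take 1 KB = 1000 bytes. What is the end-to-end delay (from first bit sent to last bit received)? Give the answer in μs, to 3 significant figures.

L = 58400 bits.
Transmission delays (L/R per hop): 3.79221, 8, 2.92, 41.7143, 7121.95 μs; sum = 7178.38 μs.
Propagation delays (d/s per hop): 41304.3, 43147.2, 55837.6, 27918.8, 120000 μs; sum = 288208 μs.
End-to-end = 295000 μs.

295000 μs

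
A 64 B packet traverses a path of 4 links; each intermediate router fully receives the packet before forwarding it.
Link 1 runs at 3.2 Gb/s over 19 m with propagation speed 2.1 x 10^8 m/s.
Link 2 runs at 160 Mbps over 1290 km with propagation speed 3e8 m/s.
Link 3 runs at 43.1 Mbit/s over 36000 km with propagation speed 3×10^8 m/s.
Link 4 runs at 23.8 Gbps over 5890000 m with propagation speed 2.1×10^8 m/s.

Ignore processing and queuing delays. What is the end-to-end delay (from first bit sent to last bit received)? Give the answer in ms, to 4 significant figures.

L = 64 × 8 = 512 bits.
Transmission delays (L/R per hop): 0.00016, 0.0032, 0.0118794, 2.15126e-05 ms; sum = 0.0152609 ms.
Propagation delays (d/s per hop): 9.04762e-05, 4.3, 120, 28.0476 ms; sum = 152.348 ms.
End-to-end = 152.4 ms.

152.4 ms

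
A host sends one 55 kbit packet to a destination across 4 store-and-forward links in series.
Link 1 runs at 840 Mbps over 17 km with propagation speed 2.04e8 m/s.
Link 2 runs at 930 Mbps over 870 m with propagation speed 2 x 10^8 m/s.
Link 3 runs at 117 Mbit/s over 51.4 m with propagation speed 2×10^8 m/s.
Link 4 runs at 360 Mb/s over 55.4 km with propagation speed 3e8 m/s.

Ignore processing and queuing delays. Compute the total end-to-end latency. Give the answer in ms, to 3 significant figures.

L = 55000 bits.
Transmission delays (L/R per hop): 0.0654762, 0.0591398, 0.470085, 0.152778 ms; sum = 0.747479 ms.
Propagation delays (d/s per hop): 0.0833333, 0.00435, 0.000257, 0.184667 ms; sum = 0.272607 ms.
End-to-end = 1.02 ms.

1.02 ms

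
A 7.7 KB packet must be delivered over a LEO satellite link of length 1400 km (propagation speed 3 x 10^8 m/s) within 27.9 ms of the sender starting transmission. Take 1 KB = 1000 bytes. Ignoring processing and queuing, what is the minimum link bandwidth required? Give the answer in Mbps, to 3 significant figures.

2.65 Mbps

L = 61600 bits.
Propagation delay = 1400000 / 300000000 = 4.66667 ms.
Transmission budget = 27.9 − 4.66667 = 23.2333 ms.
R ≥ L / t_tx = 61600 bits / 0.0232333 s = 2.65 Mbps.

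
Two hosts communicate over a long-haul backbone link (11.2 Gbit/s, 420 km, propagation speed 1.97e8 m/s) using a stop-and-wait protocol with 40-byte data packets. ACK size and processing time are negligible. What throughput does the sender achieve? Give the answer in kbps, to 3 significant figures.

t_tx = L/R = 320/11200000000 = 2.85714e-08 s.
t_prop = 420000/197000000 = 0.00213198 s; RTT = 0.00426396 s.
Cycle = t_tx + RTT = 0.00426399 s.
Throughput = L / cycle = 320 / 0.00426399 = 75.0 kbps.

75.0 kbps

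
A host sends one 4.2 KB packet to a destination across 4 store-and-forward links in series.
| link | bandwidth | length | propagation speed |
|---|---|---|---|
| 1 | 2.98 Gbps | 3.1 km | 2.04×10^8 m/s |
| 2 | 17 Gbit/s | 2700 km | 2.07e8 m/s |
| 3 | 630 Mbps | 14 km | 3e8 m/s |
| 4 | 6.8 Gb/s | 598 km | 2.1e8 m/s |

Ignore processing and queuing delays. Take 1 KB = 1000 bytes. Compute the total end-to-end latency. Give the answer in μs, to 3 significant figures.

16000 μs

L = 33600 bits.
Transmission delays (L/R per hop): 11.2752, 1.97647, 53.3333, 4.94118 μs; sum = 71.5261 μs.
Propagation delays (d/s per hop): 15.1961, 13043.5, 46.6667, 2847.62 μs; sum = 15953 μs.
End-to-end = 16000 μs.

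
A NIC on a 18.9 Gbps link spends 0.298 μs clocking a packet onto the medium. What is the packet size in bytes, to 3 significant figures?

L = R × t_tx = 18900000000 b/s × 2.98e-07 s = 5632.2 bits.
In bytes: 5632.2 / 8 = 704 bytes.

704 bytes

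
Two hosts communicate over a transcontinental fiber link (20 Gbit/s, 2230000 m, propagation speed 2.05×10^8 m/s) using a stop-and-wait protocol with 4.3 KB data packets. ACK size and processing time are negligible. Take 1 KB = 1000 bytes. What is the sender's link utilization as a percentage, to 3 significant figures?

0.00791 %

t_tx = L/R = 34400/20000000000 = 1.72e-06 s.
t_prop = 2230000/2.05e+08 = 0.010878 s; RTT = 0.0217561 s.
Cycle = t_tx + RTT = 0.0217578 s.
Utilization = t_tx / cycle = 1.72e-06/0.0217578 = 0.00791 %.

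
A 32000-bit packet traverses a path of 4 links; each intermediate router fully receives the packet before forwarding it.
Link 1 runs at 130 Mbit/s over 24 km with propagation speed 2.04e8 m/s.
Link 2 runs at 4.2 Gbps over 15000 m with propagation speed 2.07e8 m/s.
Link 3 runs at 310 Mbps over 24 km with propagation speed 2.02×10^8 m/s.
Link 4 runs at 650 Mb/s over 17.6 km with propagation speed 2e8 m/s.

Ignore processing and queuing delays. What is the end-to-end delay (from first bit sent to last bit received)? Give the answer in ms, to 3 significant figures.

Transmission delays (L/R per hop): 0.246154, 0.00761905, 0.103226, 0.0492308 ms; sum = 0.406229 ms.
Propagation delays (d/s per hop): 0.117647, 0.0724638, 0.118812, 0.088 ms; sum = 0.396923 ms.
End-to-end = 0.803 ms.

0.803 ms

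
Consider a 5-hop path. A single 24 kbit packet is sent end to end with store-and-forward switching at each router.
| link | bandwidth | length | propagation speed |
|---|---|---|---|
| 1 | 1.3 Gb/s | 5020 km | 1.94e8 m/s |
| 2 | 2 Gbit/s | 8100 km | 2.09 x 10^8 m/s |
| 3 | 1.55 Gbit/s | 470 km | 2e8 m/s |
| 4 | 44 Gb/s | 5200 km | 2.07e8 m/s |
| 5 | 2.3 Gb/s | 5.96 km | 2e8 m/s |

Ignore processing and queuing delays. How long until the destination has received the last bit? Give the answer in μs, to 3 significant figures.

92200 μs

L = 24000 bits.
Transmission delays (L/R per hop): 18.4615, 12, 15.4839, 0.545455, 10.4348 μs; sum = 56.9256 μs.
Propagation delays (d/s per hop): 25876.3, 38756, 2350, 25120.8, 29.8 μs; sum = 92132.8 μs.
End-to-end = 92200 μs.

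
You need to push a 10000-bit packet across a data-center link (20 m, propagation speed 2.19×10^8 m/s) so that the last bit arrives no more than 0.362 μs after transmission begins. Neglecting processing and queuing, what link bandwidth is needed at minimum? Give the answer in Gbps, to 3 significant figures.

Propagation delay = 20 / 219000000 = 0.0913242 μs.
Transmission budget = 0.362 − 0.0913242 = 0.270676 μs.
R ≥ L / t_tx = 10000 bits / 2.70676e-07 s = 36.9 Gbps.

36.9 Gbps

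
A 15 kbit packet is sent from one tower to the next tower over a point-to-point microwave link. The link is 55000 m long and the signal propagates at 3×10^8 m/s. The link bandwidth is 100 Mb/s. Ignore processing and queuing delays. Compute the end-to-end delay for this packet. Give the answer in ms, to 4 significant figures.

0.3333 ms

L = 15000 bits.
Transmission delay = L/R = 15000 / 100000000 = 0.15 ms.
Propagation delay = d/s = 55000 m / 300000000 m/s = 0.183333 ms.
Total = 0.3333 ms.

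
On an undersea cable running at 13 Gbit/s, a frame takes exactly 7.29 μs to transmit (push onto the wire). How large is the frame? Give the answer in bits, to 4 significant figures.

94770 bits

L = R × t_tx = 13000000000 b/s × 7.29e-06 s = 94770 bits.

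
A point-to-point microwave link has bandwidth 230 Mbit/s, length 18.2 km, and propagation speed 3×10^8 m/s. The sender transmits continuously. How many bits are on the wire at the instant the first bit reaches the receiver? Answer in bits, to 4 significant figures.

13950 bits

Propagation delay = 18200 / 300000000 = 6.06667e-05 s.
BDP = R × t_prop = 230000000 × 6.06667e-05 = 13953.3 bits.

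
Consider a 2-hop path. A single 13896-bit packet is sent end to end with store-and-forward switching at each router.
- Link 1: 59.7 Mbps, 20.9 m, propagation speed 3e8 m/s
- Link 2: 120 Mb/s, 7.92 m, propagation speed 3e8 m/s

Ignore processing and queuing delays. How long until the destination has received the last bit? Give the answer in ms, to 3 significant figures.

0.349 ms

Transmission delays (L/R per hop): 0.232764, 0.1158 ms; sum = 0.348564 ms.
Propagation delays (d/s per hop): 6.96667e-05, 2.64e-05 ms; sum = 9.60667e-05 ms.
End-to-end = 0.349 ms.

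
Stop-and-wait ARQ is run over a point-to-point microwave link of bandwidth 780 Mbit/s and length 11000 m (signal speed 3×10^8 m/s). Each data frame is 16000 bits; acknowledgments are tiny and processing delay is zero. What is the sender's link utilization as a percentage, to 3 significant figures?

21.9 %

t_tx = L/R = 16000/780000000 = 2.05128e-05 s.
t_prop = 11000/300000000 = 3.66667e-05 s; RTT = 7.33333e-05 s.
Cycle = t_tx + RTT = 9.38462e-05 s.
Utilization = t_tx / cycle = 2.05128e-05/9.38462e-05 = 21.9 %.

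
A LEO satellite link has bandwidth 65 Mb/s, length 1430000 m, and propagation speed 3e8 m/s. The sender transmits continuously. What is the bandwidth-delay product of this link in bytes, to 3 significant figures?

38700 bytes

Propagation delay = 1430000 / 300000000 = 0.00476667 s.
BDP = R × t_prop = 65000000 × 0.00476667 = 309833 bits.
In bytes: 309833/8 = 38700 bytes.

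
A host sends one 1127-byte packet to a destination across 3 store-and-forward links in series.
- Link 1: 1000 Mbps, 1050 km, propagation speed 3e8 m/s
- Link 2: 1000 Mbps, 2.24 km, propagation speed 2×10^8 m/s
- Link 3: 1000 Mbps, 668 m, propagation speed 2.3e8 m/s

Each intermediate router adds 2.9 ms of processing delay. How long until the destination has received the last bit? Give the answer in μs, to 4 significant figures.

L = 1127 × 8 = 9016 bits.
Transmission delay per hop = L/R = 9016/1000000000 = 9.016 μs; 3 hops → 27.048 μs.
Propagation delays (d/s per hop): 3500, 11.2, 2.90435 μs; sum = 3514.1 μs.
Processing at 2 router(s): 2 × 2.9 ms = 5800 μs.
End-to-end = 9341 μs.

9341 μs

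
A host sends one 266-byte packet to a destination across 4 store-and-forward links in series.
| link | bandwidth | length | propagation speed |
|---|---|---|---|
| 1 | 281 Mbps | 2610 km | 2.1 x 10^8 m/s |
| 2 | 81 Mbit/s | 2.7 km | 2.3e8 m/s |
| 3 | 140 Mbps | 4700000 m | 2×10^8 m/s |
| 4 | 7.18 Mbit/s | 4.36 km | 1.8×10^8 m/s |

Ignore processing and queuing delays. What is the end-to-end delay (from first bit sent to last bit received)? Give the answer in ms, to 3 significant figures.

L = 266 × 8 = 2128 bits.
Transmission delays (L/R per hop): 0.00757295, 0.0262716, 0.0152, 0.296379 ms; sum = 0.345423 ms.
Propagation delays (d/s per hop): 12.4286, 0.0117391, 23.5, 0.0242222 ms; sum = 35.9645 ms.
End-to-end = 36.3 ms.

36.3 ms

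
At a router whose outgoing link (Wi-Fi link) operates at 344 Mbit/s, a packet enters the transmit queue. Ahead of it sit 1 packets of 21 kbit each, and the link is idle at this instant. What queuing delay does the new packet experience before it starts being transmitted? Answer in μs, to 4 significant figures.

61.05 μs

Each queued packet: L/R = 21000/344000000 = 61.0465 μs.
1 queued → 61.0465 μs.
Queuing delay = 61.05 μs.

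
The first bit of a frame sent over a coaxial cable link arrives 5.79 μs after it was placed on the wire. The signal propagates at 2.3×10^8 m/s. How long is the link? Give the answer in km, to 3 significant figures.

d = s × t_prop = 2.3e+08 × 5.79e-06 = 1.33 km.

1.33 km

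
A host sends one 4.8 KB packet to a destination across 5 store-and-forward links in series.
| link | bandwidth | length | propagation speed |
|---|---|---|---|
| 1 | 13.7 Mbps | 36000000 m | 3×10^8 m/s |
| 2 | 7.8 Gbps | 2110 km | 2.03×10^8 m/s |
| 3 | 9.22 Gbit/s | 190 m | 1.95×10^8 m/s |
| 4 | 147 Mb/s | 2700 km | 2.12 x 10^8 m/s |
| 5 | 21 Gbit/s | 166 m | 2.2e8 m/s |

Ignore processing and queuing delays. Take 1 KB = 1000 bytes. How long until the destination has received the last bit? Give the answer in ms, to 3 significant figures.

146 ms

L = 38400 bits.
Transmission delays (L/R per hop): 2.80292, 0.00492308, 0.00416486, 0.261224, 0.00182857 ms; sum = 3.07506 ms.
Propagation delays (d/s per hop): 120, 10.3941, 0.000974359, 12.7358, 0.000754545 ms; sum = 143.132 ms.
End-to-end = 146 ms.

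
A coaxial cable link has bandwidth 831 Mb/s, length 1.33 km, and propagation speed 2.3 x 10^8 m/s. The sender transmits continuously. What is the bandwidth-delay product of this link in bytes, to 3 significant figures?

Propagation delay = 1330 / 2.3e+08 = 5.78261e-06 s.
BDP = R × t_prop = 831000000 × 5.78261e-06 = 4805.35 bits.
In bytes: 4805.35/8 = 601 bytes.

601 bytes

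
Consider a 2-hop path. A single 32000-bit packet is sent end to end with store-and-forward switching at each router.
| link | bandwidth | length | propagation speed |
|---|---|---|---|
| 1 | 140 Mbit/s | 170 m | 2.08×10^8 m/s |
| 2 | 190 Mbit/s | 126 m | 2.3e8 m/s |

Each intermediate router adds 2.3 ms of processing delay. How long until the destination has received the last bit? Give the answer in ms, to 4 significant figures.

Transmission delays (L/R per hop): 0.228571, 0.168421 ms; sum = 0.396992 ms.
Propagation delays (d/s per hop): 0.000817308, 0.000547826 ms; sum = 0.00136513 ms.
Processing at 1 router(s): 1 × 2.3 ms = 2.3 ms.
End-to-end = 2.698 ms.

2.698 ms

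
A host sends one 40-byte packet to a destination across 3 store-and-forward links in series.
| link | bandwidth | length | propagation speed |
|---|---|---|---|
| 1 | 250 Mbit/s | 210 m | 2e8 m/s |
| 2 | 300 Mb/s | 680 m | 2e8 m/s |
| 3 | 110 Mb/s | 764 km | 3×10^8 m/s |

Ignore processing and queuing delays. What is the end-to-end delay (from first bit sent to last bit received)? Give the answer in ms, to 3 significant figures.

L = 40 × 8 = 320 bits.
Transmission delays (L/R per hop): 0.00128, 0.00106667, 0.00290909 ms; sum = 0.00525576 ms.
Propagation delays (d/s per hop): 0.00105, 0.0034, 2.54667 ms; sum = 2.55112 ms.
End-to-end = 2.56 ms.

2.56 ms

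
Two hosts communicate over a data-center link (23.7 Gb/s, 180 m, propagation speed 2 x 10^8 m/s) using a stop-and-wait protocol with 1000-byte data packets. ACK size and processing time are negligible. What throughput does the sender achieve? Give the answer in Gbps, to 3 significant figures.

3.74 Gbps

t_tx = L/R = 8000/23700000000 = 3.37553e-07 s.
t_prop = 180/200000000 = 9e-07 s; RTT = 1.8e-06 s.
Cycle = t_tx + RTT = 2.13755e-06 s.
Throughput = L / cycle = 8000 / 2.13755e-06 = 3.74 Gbps.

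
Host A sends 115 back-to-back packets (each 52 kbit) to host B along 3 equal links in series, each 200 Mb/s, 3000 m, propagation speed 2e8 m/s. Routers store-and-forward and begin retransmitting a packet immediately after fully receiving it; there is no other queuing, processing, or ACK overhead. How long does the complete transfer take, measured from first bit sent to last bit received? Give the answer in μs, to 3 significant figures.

Per-hop transmission t_tx = L/R = 52000/200000000 = 260 μs.
Per-hop propagation t_prop = 3000/200000000 = 15 μs.
Pipeline fill: first packet needs 3·t_tx to clear all hops; remaining 114 packets each add one t_tx.
Total = (3+115-1)·t_tx + 3·t_prop = 117·260 + 3·15 = 30500 μs.

30500 μs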